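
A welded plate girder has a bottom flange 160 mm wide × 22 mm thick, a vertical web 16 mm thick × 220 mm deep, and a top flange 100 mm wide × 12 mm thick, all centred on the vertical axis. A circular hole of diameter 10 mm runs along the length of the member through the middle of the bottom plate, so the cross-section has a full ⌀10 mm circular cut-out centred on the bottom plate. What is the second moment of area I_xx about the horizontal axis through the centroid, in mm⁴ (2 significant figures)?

I_xx ≈ 7.1 × 10⁷ mm⁴

Break the section into simple shapes (no overlaps), measuring from the bottom-left corner of the bounding box.
Bottom plate: 160 × 22, A = 3 520 mm², y = 11 mm, Ī = 141 973 mm⁴.
Web plate: 16 × 220, A = 3 520 mm², y = 132 mm, Ī = 14 197 333 mm⁴.
Top plate: 100 × 12, A = 1 200 mm², y = 248 mm, Ī = 14 400 mm⁴.
Hole (subtracted): ⌀10, A = 78.54 mm², y = 11 mm, Ī = 490.9 mm⁴.
Centroid: ȳ = ΣA·y / ΣA = 98.03 mm.
Transfer each piece to the horizontal axis through the centroid using Ī + A·d² with d = y − 98.03:
  bottom plate: d = -87.03 mm → contributes +26 805 342 mm⁴
  web plate: d = 33.97 mm → contributes +18 258 452 mm⁴
  top plate: d = 150 mm → contributes +27 002 361 mm⁴
  hole: d = -87.03 mm → contributes −595 416 mm⁴
Total I = 71 470 739 mm⁴.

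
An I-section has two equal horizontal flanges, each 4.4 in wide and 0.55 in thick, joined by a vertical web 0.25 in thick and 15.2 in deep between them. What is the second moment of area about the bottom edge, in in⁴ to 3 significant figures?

Decompose the section into non-overlapping parts with the origin at the bottom-left of its bounding rectangle.
Bottom flange: 4.4 × 0.55, A = 2.42 in², y = 0.275 in, Ī = 0.061004 in⁴.
Web: 0.25 × 15.2, A = 3.8 in², y = 8.15 in, Ī = 73.163 in⁴.
Top flange: 4.4 × 0.55, A = 2.42 in², y = 16.025 in, Ī = 0.061004 in⁴.
Transfer each piece to the base of the section using Ī + A·d² with d = y − 0:
  bottom flange: d = 0.275 in → contributes +0.24402 in⁴
  web: d = 8.15 in → contributes +325.57 in⁴
  top flange: d = 16.025 in → contributes +621.52 in⁴
Total I = 947.33 in⁴.

I_base ≈ 947 in⁴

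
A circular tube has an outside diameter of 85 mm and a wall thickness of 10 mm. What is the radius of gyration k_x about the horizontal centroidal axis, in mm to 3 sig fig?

Split into non-overlapping primitives; take the origin at the lower-left of the bounding box.
Outer circle: ⌀85, A = 5674.5 mm², y = 42.5 mm, Ī = 2 562 392 mm⁴.
Bore (subtracted): ⌀65, A = 3318.3 mm², y = 42.5 mm, Ī = 876 241 mm⁴.
By symmetry the centroid is at mid-height, ȳ = 42.5 mm.
All pieces are centred on the horizontal centroidal axis, so I = ΣĪ (holes subtracted) = 1 686 152 mm⁴.
Radius of gyration: k = √(I/A) = √(1 686 152 / 2356.2) = 26.751 mm.

k_x ≈ 26.8 mm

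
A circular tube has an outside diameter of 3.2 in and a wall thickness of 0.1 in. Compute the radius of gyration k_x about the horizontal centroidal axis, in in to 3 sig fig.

k_x ≈ 1.10 in

Treat the section as a set of non-overlapping primitives; coordinates are from the bounding-box lower-left.
Outer circle: ⌀3.2, A = 8.0425 in², y = 1.6 in, Ī = 5.1472 in⁴.
Bore (subtracted): ⌀3, A = 7.0686 in², y = 1.6 in, Ī = 3.9761 in⁴.
By symmetry the centroid is at mid-height, ȳ = 1.6 in.
All pieces are centred on the horizontal centroidal axis, so I = ΣĪ (holes subtracted) = 1.1711 in⁴.
Radius of gyration: k = √(I/A) = √(1.1711 / 0.97389) = 1.0966 in.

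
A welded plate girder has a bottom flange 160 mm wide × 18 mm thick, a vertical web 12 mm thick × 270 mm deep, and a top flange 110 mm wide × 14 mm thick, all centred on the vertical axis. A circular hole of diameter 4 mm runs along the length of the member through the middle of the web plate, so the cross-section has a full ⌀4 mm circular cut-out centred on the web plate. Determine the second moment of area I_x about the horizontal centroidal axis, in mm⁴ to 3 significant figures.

Decompose the section into non-overlapping parts with the origin at the bottom-left of its bounding rectangle.
Bottom plate: 160 × 18, A = 2 880 mm², y = 9 mm, Ī = 77 760 mm⁴.
Web plate: 12 × 270, A = 3 240 mm², y = 153 mm, Ī = 19 683 000 mm⁴.
Top plate: 110 × 14, A = 1 540 mm², y = 295 mm, Ī = 25 153 mm⁴.
Hole (subtracted): ⌀4, A = 12.566 mm², y = 153 mm, Ī = 12.566 mm⁴.
Centroid: ȳ = ΣA·y / ΣA = 127.37 mm.
Transfer each piece to the horizontal centroidal axis using Ī + A·d² with d = y − 127.37:
  bottom plate: d = -118.37 mm → contributes +40 427 522 mm⁴
  web plate: d = 25.635 mm → contributes +21 812 134 mm⁴
  top plate: d = 167.63 mm → contributes +43 301 320 mm⁴
  hole: d = 25.635 mm → contributes −8270.4 mm⁴
Total I = 105 532 706 mm⁴.

I_x ≈ 1.06 × 10⁸ mm⁴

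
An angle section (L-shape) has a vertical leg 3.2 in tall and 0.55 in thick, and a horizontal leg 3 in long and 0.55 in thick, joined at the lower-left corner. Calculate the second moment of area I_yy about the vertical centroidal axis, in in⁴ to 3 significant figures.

I_yy ≈ 2.44 in⁴

Split into non-overlapping primitives; take the origin at the lower-left of the bounding box.
Vertical leg: 0.55 × 3.2, A = 1.76 in², x = 0.275 in, Ī = 0.044367 in⁴.
Horizontal leg (remainder): 2.45 × 0.55, A = 1.3475 in², x = 1.775 in, Ī = 0.67403 in⁴.
Centroid: x̄ = ΣA·x / ΣA = 0.92544 in.
Transfer each piece to the vertical centroidal axis using Ī + A·d² with d = x − 0.92544:
  vertical leg: d = -0.65044 in → contributes +0.78898 in⁴
  horizontal leg (remainder): d = 0.84956 in → contributes +1.6466 in⁴
Total I = 2.4356 in⁴.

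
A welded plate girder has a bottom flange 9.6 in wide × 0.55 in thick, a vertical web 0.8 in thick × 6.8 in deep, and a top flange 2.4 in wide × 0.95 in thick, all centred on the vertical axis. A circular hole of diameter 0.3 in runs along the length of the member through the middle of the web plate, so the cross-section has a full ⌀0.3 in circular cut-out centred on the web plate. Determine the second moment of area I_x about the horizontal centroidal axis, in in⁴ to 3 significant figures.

I_x ≈ 118 in⁴

Split into non-overlapping primitives; take the origin at the lower-left of the bounding box.
Bottom plate: 9.6 × 0.55, A = 5.28 in², y = 0.275 in, Ī = 0.1331 in⁴.
Web plate: 0.8 × 6.8, A = 5.44 in², y = 3.95 in, Ī = 20.962 in⁴.
Top plate: 2.4 × 0.95, A = 2.28 in², y = 7.825 in, Ī = 0.17148 in⁴.
Hole (subtracted): ⌀0.3, A = 0.070686 in², y = 3.95 in, Ī = 0.00039761 in⁴.
Centroid: ȳ = ΣA·y / ΣA = 3.1326 in.
Transfer each piece to the horizontal centroidal axis using Ī + A·d² with d = y − 3.1326:
  bottom plate: d = -2.8576 in → contributes +43.248 in⁴
  web plate: d = 0.81744 in → contributes +24.597 in⁴
  top plate: d = 4.6924 in → contributes +50.375 in⁴
  hole: d = 0.81744 in → contributes −0.047631 in⁴
Total I = 118.17 in⁴.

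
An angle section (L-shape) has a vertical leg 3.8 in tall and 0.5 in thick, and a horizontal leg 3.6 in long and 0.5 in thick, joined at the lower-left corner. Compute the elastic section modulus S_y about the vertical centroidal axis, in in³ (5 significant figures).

Treat the section as a set of non-overlapping primitives; coordinates are from the bounding-box lower-left.
Vertical leg: 0.5 × 3.8, A = 1.9 in², x = 0.25 in, Ī = 0.03958333 in⁴.
Horizontal leg (remainder): 3.1 × 0.5, A = 1.55 in², x = 2.05 in, Ī = 1.241292 in⁴.
Centroid: x̄ = ΣA·x / ΣA = 1.058696 in.
Transfer each piece to the vertical centroidal axis using Ī + A·d² with d = x − 1.058696:
  vertical leg: d = -0.8086957 in → contributes +1.282162 in⁴
  horizontal leg (remainder): d = 0.9913043 in → contributes +2.764452 in⁴
Total I = 4.046614 in⁴.
Extreme fibre distance c = 2.541304 in; S = I/c = 1.592337 in³.

S_y ≈ 1.5923 in³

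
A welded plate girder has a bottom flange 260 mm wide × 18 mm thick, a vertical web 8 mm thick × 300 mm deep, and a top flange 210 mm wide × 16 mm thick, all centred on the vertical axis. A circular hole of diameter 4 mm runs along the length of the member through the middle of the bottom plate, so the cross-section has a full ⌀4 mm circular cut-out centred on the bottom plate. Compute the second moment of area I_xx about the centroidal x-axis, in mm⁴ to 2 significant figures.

I_xx ≈ 2.2 × 10⁸ mm⁴

Break the section into simple shapes (no overlaps), measuring from the bottom-left corner of the bounding box.
Bottom plate: 260 × 18, A = 4 680 mm², y = 9 mm, Ī = 126 360 mm⁴.
Web plate: 8 × 300, A = 2 400 mm², y = 168 mm, Ī = 18 000 000 mm⁴.
Top plate: 210 × 16, A = 3 360 mm², y = 326 mm, Ī = 71 680 mm⁴.
Hole (subtracted): ⌀4, A = 12.57 mm², y = 9 mm, Ī = 12.57 mm⁴.
Centroid: ȳ = ΣA·y / ΣA = 147.7 mm.
Transfer each piece to the centroidal x-axis using Ī + A·d² with d = y − 147.7:
  bottom plate: d = -138.7 mm → contributes +90 212 910 mm⁴
  web plate: d = 20.26 mm → contributes +18 984 956 mm⁴
  top plate: d = 178.3 mm → contributes +106 839 097 mm⁴
  hole: d = -138.7 mm → contributes −241 906 mm⁴
Total I = 215 795 057 mm⁴.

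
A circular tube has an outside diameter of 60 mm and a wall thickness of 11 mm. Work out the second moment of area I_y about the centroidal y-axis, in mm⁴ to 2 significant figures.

Treat the section as a set of non-overlapping primitives; coordinates are from the bounding-box lower-left.
Outer circle: ⌀60, A = 2 827 mm², x = 30 mm, Ī = 636 173 mm⁴.
Bore (subtracted): ⌀38, A = 1 134 mm², x = 30 mm, Ī = 102 354 mm⁴.
By symmetry the centroid is at mid-width, x̄ = 30 mm.
All pieces are centred on the centroidal y-axis, so I = ΣĪ (holes subtracted) = 533 819 mm⁴.

I_y ≈ 5.3 × 10⁵ mm⁴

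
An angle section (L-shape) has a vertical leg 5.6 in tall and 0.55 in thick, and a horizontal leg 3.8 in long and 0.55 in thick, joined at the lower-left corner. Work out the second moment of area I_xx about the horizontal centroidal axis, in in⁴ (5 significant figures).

Break the section into simple shapes (no overlaps), measuring from the bottom-left corner of the bounding box.
Vertical leg: 0.55 × 5.6, A = 3.08 in², y = 2.8 in, Ī = 8.049067 in⁴.
Horizontal leg (remainder): 3.25 × 0.55, A = 1.7875 in², y = 0.275 in, Ī = 0.0450599 in⁴.
Centroid: ȳ = ΣA·y / ΣA = 1.87274 in.
Transfer each piece to the horizontal centroidal axis using Ī + A·d² with d = y − 1.87274:
  vertical leg: d = 0.9272599 in → contributes +10.69728 in⁴
  horizontal leg (remainder): d = -1.59774 in → contributes +4.608142 in⁴
Total I = 15.30543 in⁴.

I_xx ≈ 15.305 in⁴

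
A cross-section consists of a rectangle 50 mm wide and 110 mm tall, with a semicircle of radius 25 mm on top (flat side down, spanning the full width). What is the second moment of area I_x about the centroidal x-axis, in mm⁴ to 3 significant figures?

I_x ≈ 9.17 × 10⁶ mm⁴

Split into non-overlapping primitives; take the origin at the lower-left of the bounding box.
Rectangular body: 50 × 110, A = 5 500 mm², y = 55 mm, Ī = 5 545 833 mm⁴.
Semicircular cap: semicircle r = 25, A = 981.75 mm², y = 120.61 mm, Ī = 42 874 mm⁴.
Centroid: ȳ = ΣA·y / ΣA = 64.938 mm.
Transfer each piece to the centroidal x-axis using Ī + A·d² with d = y − 64.938:
  rectangular body: d = -9.9376 mm → contributes +6 088 987 mm⁴
  semicircular cap: d = 55.673 mm → contributes +3 085 758 mm⁴
Total I = 9 174 745 mm⁴.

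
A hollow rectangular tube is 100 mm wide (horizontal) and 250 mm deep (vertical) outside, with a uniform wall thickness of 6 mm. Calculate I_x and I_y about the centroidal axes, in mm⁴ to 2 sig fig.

Decompose the section into non-overlapping parts with the origin at the bottom-left of its bounding rectangle.
Outer rectangle: 100 × 250, A = 25 000 mm², y = 125 mm, Ī = 130 208 333 mm⁴.
Inner void (subtracted): 88 × 238, A = 20 944 mm², y = 125 mm, Ī = 98 862 661 mm⁴.
By symmetry the centroid is at mid-height, ȳ = 125 mm.
All pieces are centred on the centroidal x-axis, so I = ΣĪ (holes subtracted) = 31 345 672 mm⁴.
Repeating about the centroidal y-axis gives I_y = 7 317 472 mm⁴.

I_x ≈ 3.1 × 10⁷ mm⁴, I_y ≈ 7.3 × 10⁶ mm⁴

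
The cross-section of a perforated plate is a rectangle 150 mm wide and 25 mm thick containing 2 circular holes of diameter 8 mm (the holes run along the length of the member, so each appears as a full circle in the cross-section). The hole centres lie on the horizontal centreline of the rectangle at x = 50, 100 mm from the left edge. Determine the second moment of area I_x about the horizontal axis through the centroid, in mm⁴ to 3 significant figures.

Treat the section as a set of non-overlapping primitives; coordinates are from the bounding-box lower-left.
Plate: 150 × 25, A = 3 750 mm², y = 12.5 mm, Ī = 195 313 mm⁴.
Hole 1 (subtracted): ⌀8, A = 50.265 mm², y = 12.5 mm, Ī = 201.06 mm⁴.
Hole 2 (subtracted): ⌀8, A = 50.265 mm², y = 12.5 mm, Ī = 201.06 mm⁴.
By symmetry the centroid is at mid-height, ȳ = 12.5 mm.
All pieces are centred on the horizontal axis through the centroid, so I = ΣĪ (holes subtracted) = 194 910 mm⁴.

I_x ≈ 1.95 × 10⁵ mm⁴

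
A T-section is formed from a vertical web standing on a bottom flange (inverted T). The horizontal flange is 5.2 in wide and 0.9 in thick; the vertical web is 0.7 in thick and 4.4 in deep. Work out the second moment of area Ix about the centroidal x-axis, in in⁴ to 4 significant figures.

Ix ≈ 18.33 in⁴

Break the section into simple shapes (no overlaps), measuring from the bottom-left corner of the bounding box.
Flange: 5.2 × 0.9, A = 4.68 in², y = 0.45 in, Ī = 0.3159 in⁴.
Web: 0.7 × 4.4, A = 3.08 in², y = 3.1 in, Ī = 4.96907 in⁴.
Centroid: ȳ = ΣA·y / ΣA = 1.5018 in.
Transfer each piece to the centroidal x-axis using Ī + A·d² with d = y − 1.5018:
  flange: d = -1.0518 in → contributes +5.49335 in⁴
  web: d = 1.5982 in → contributes +12.8361 in⁴
Total I = 18.3294 in⁴.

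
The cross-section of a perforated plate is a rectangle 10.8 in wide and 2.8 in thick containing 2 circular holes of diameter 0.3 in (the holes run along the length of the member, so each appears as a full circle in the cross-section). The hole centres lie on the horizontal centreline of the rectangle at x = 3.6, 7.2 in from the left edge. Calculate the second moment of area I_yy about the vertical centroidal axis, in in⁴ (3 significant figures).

Decompose the section into non-overlapping parts with the origin at the bottom-left of its bounding rectangle.
Plate: 10.8 × 2.8, A = 30.24 in², x = 5.4 in, Ī = 293.93 in⁴.
Hole 1 (subtracted): ⌀0.3, A = 0.070686 in², x = 3.6 in, Ī = 0.00039761 in⁴.
Hole 2 (subtracted): ⌀0.3, A = 0.070686 in², x = 7.2 in, Ī = 0.00039761 in⁴.
By symmetry the centroid is at mid-width, x̄ = 5.4 in.
Transfer each piece to the vertical centroidal axis using Ī + A·d² with d = x − 5.4:
  plate: d = 0 in → contributes +293.93 in⁴
  hole 1: d = -1.8 in → contributes −0.22942 in⁴
  hole 2: d = 1.8 in → contributes −0.22942 in⁴
Total I = 293.47 in⁴.

I_yy ≈ 293 in⁴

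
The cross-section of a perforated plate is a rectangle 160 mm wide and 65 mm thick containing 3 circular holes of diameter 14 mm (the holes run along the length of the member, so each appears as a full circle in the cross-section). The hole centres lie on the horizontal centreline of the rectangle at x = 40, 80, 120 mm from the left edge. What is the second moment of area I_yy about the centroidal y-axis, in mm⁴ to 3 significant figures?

I_yy ≈ 2.17 × 10⁷ mm⁴

Treat the section as a set of non-overlapping primitives; coordinates are from the bounding-box lower-left.
Plate: 160 × 65, A = 10 400 mm², x = 80 mm, Ī = 22 186 667 mm⁴.
Hole 1 (subtracted): ⌀14, A = 153.94 mm², x = 40 mm, Ī = 1885.7 mm⁴.
Hole 2 (subtracted): ⌀14, A = 153.94 mm², x = 80 mm, Ī = 1885.7 mm⁴.
Hole 3 (subtracted): ⌀14, A = 153.94 mm², x = 120 mm, Ī = 1885.7 mm⁴.
By symmetry the centroid is at mid-width, x̄ = 80 mm.
Transfer each piece to the centroidal y-axis using Ī + A·d² with d = x − 80:
  plate: d = 0 mm → contributes +22 186 667 mm⁴
  hole 1: d = -40 mm → contributes −248 187 mm⁴
  hole 2: d = 0 mm → contributes −1885.7 mm⁴
  hole 3: d = 40 mm → contributes −248 187 mm⁴
Total I = 21 688 408 mm⁴.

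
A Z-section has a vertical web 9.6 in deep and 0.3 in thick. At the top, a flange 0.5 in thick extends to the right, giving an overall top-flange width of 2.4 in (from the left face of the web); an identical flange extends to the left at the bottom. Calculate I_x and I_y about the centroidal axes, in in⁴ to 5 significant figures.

Break the section into simple shapes (no overlaps), measuring from the bottom-left corner of the bounding box.
Web: 0.3 × 9.6, A = 2.88 in², y = 4.8 in, Ī = 22.1184 in⁴.
Top flange (beyond web): 2.1 × 0.5, A = 1.05 in², y = 9.35 in, Ī = 0.021875 in⁴.
Bottom flange (beyond web): 2.1 × 0.5, A = 1.05 in², y = 0.25 in, Ī = 0.021875 in⁴.
Centroid: ȳ = ΣA·y / ΣA = 4.8 in.
Transfer each piece to the centroidal x-axis using Ī + A·d² with d = y − 4.8:
  web: d = 0 in → contributes +22.1184 in⁴
  top flange (beyond web): d = 4.55 in → contributes +21.7595 in⁴
  bottom flange (beyond web): d = -4.55 in → contributes +21.7595 in⁴
Total I = 65.6374 in⁴.
For the y-axis: x̄ = 2.25 in.
Repeating about the centroidal y-axis gives I_y = 3.81735 in⁴.

I_x ≈ 65.637 in⁴, I_y ≈ 3.8174 in⁴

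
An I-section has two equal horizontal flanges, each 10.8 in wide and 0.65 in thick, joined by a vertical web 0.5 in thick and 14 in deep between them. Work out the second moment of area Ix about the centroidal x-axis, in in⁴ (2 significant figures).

Ix ≈ 870 in⁴

Decompose the section into non-overlapping parts with the origin at the bottom-left of its bounding rectangle.
Bottom flange: 10.8 × 0.65, A = 7.02 in², y = 0.325 in, Ī = 0.2472 in⁴.
Web: 0.5 × 14, A = 7 in², y = 7.65 in, Ī = 114.3 in⁴.
Top flange: 10.8 × 0.65, A = 7.02 in², y = 14.98 in, Ī = 0.2472 in⁴.
By symmetry the centroid is at mid-height, ȳ = 7.65 in.
Transfer each piece to the centroidal x-axis using Ī + A·d² with d = y − 7.65:
  bottom flange: d = -7.325 in → contributes +376.9 in⁴
  web: d = 0 in → contributes +114.3 in⁴
  top flange: d = 7.325 in → contributes +376.9 in⁴
Total I = 868.2 in⁴.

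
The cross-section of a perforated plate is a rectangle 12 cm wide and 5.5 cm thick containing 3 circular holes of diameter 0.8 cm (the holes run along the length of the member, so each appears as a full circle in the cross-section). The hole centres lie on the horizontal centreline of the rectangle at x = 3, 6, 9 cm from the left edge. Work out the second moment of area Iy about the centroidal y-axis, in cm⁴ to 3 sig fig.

Treat the section as a set of non-overlapping primitives; coordinates are from the bounding-box lower-left.
Plate: 12 × 5.5, A = 66 cm², x = 6 cm, Ī = 792 cm⁴.
Hole 1 (subtracted): ⌀0.8, A = 0.50265 cm², x = 3 cm, Ī = 0.020106 cm⁴.
Hole 2 (subtracted): ⌀0.8, A = 0.50265 cm², x = 6 cm, Ī = 0.020106 cm⁴.
Hole 3 (subtracted): ⌀0.8, A = 0.50265 cm², x = 9 cm, Ī = 0.020106 cm⁴.
By symmetry the centroid is at mid-width, x̄ = 6 cm.
Transfer each piece to the centroidal y-axis using Ī + A·d² with d = x − 6:
  plate: d = 0 cm → contributes +792 cm⁴
  hole 1: d = -3 cm → contributes −4.544 cm⁴
  hole 2: d = 0 cm → contributes −0.020106 cm⁴
  hole 3: d = 3 cm → contributes −4.544 cm⁴
Total I = 782.89 cm⁴.

Iy ≈ 783 cm⁴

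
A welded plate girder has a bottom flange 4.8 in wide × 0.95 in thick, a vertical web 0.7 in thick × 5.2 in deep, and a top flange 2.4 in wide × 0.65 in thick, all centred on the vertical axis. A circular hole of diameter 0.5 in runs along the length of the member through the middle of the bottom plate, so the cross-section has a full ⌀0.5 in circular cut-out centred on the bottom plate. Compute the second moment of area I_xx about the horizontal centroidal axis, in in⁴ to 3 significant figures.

Split into non-overlapping primitives; take the origin at the lower-left of the bounding box.
Bottom plate: 4.8 × 0.95, A = 4.56 in², y = 0.475 in, Ī = 0.34295 in⁴.
Web plate: 0.7 × 5.2, A = 3.64 in², y = 3.55 in, Ī = 8.2021 in⁴.
Top plate: 2.4 × 0.65, A = 1.56 in², y = 6.475 in, Ī = 0.054925 in⁴.
Hole (subtracted): ⌀0.5, A = 0.19635 in², y = 0.475 in, Ī = 0.003068 in⁴.
Centroid: ȳ = ΣA·y / ΣA = 2.6241 in.
Transfer each piece to the horizontal centroidal axis using Ī + A·d² with d = y − 2.6241:
  bottom plate: d = -2.1491 in → contributes +21.403 in⁴
  web plate: d = 0.92593 in → contributes +11.323 in⁴
  top plate: d = 3.8509 in → contributes +23.189 in⁴
  hole: d = -2.1491 in → contributes −0.90991 in⁴
Total I = 55.005 in⁴.

I_xx ≈ 55.0 in⁴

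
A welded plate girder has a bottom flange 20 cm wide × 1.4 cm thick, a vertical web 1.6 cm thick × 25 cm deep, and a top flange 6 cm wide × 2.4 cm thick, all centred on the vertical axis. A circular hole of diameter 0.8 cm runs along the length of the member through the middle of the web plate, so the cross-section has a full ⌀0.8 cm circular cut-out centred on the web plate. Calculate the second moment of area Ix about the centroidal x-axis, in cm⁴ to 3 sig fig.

Break the section into simple shapes (no overlaps), measuring from the bottom-left corner of the bounding box.
Bottom plate: 20 × 1.4, A = 28 cm², y = 0.7 cm, Ī = 4.5733 cm⁴.
Web plate: 1.6 × 25, A = 40 cm², y = 13.9 cm, Ī = 2083.3 cm⁴.
Top plate: 6 × 2.4, A = 14.4 cm², y = 27.6 cm, Ī = 6.912 cm⁴.
Hole (subtracted): ⌀0.8, A = 0.50265 cm², y = 13.9 cm, Ī = 0.020106 cm⁴.
Centroid: ȳ = ΣA·y / ΣA = 11.796 cm.
Transfer each piece to the centroidal x-axis using Ī + A·d² with d = y − 11.796:
  bottom plate: d = -11.096 cm → contributes +3451.9 cm⁴
  web plate: d = 2.1041 cm → contributes +2260.4 cm⁴
  top plate: d = 15.804 cm → contributes +3603.6 cm⁴
  hole: d = 2.1041 cm → contributes −2.2455 cm⁴
Total I = 9313.7 cm⁴.

Ix ≈ 9310 cm⁴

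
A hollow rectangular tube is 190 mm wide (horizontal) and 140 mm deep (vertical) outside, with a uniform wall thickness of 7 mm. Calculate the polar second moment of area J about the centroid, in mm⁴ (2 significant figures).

Treat the section as a set of non-overlapping primitives; coordinates are from the bounding-box lower-left.
Outer rectangle: 190 × 140, A = 26 600 mm², y = 70 mm, Ī = 43 446 667 mm⁴.
Inner void (subtracted): 176 × 126, A = 22 176 mm², y = 70 mm, Ī = 29 338 848 mm⁴.
By symmetry the centroid is at mid-height, ȳ = 70 mm.
All pieces are centred on the centroidal x-axis, so I = ΣĪ (holes subtracted) = 14 107 819 mm⁴.
Repeating about the centroidal y-axis gives I_y = 22 778 019 mm⁴.
Polar second moment: J = I_x + I_y = 36 885 837 mm⁴.

J ≈ 3.7 × 10⁷ mm⁴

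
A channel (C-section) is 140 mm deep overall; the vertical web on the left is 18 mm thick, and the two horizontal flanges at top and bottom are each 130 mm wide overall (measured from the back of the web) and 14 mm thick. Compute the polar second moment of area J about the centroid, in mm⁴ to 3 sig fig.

J ≈ 2.59 × 10⁷ mm⁴

Break the section into simple shapes (no overlaps), measuring from the bottom-left corner of the bounding box.
Web: 18 × 140, A = 2 520 mm², y = 70 mm, Ī = 4 116 000 mm⁴.
Top flange (beyond web): 112 × 14, A = 1 568 mm², y = 133 mm, Ī = 25 611 mm⁴.
Bottom flange (beyond web): 112 × 14, A = 1 568 mm², y = 7 mm, Ī = 25 611 mm⁴.
By symmetry the centroid is at mid-height, ȳ = 70 mm.
Transfer each piece to the centroidal x-axis using Ī + A·d² with d = y − 70:
  web: d = 0 mm → contributes +4 116 000 mm⁴
  top flange (beyond web): d = 63 mm → contributes +6 249 003 mm⁴
  bottom flange (beyond web): d = -63 mm → contributes +6 249 003 mm⁴
Total I = 16 614 005 mm⁴.
For the y-axis: x̄ = 45.04 mm.
Repeating about the centroidal y-axis gives I_y = 9 249 492 mm⁴.
Polar second moment: J = I_x + I_y = 25 863 498 mm⁴.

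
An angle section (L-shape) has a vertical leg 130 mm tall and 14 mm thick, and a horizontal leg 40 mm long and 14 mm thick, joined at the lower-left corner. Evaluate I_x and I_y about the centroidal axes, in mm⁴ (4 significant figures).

Decompose the section into non-overlapping parts with the origin at the bottom-left of its bounding rectangle.
Vertical leg: 14 × 130, A = 1 820 mm², y = 65 mm, Ī = 2 563 167 mm⁴.
Horizontal leg (remainder): 26 × 14, A = 364 mm², y = 7 mm, Ī = 5945.33 mm⁴.
Centroid: ȳ = ΣA·y / ΣA = 55.3333 mm.
Transfer each piece to the centroidal x-axis using Ī + A·d² with d = y − 55.3333:
  vertical leg: d = 9.66667 mm → contributes +2 733 236 mm⁴
  horizontal leg (remainder): d = -48.3333 mm → contributes +856 290 mm⁴
Total I = 3 589 525 mm⁴.
For the y-axis: x̄ = 10.3333 mm.
Repeating about the centroidal y-axis gives I_y = 171 565 mm⁴.

I_x ≈ 3.590 × 10⁶ mm⁴, I_y ≈ 1.716 × 10⁵ mm⁴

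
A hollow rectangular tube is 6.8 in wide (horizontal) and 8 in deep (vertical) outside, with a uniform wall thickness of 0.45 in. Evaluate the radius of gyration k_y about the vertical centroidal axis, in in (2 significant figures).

Decompose the section into non-overlapping parts with the origin at the bottom-left of its bounding rectangle.
Outer rectangle: 6.8 × 8, A = 54.4 in², x = 3.4 in, Ī = 209.6 in⁴.
Inner void (subtracted): 5.9 × 7.1, A = 41.89 in², x = 3.4 in, Ī = 121.5 in⁴.
By symmetry the centroid is at mid-width, x̄ = 3.4 in.
All pieces are centred on the vertical centroidal axis, so I = ΣĪ (holes subtracted) = 88.11 in⁴.
Radius of gyration: k = √(I/A) = √(88.11 / 12.51) = 2.654 in.

k_y ≈ 2.7 in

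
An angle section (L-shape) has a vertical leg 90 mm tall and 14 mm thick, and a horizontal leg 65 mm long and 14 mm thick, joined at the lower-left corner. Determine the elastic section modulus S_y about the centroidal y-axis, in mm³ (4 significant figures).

S_y ≈ 1.420 × 10⁴ mm³

Treat the section as a set of non-overlapping primitives; coordinates are from the bounding-box lower-left.
Vertical leg: 14 × 90, A = 1 260 mm², x = 7 mm, Ī = 20 580 mm⁴.
Horizontal leg (remainder): 51 × 14, A = 714 mm², x = 39.5 mm, Ī = 154 760 mm⁴.
Centroid: x̄ = ΣA·x / ΣA = 18.7553 mm.
Transfer each piece to the centroidal y-axis using Ī + A·d² with d = x − 18.7553:
  vertical leg: d = -11.7553 mm → contributes +194 696 mm⁴
  horizontal leg (remainder): d = 20.7447 mm → contributes +462 024 mm⁴
Total I = 656 720 mm⁴.
Extreme fibre distance c = 46.2447 mm; S = I/c = 14 201 mm³.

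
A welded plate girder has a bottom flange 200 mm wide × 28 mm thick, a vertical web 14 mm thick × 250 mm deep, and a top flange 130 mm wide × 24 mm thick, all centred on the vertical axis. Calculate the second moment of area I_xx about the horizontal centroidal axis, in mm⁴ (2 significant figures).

I_xx ≈ 1.8 × 10⁸ mm⁴

Decompose the section into non-overlapping parts with the origin at the bottom-left of its bounding rectangle.
Bottom plate: 200 × 28, A = 5 600 mm², y = 14 mm, Ī = 365 867 mm⁴.
Web plate: 14 × 250, A = 3 500 mm², y = 153 mm, Ī = 18 229 167 mm⁴.
Top plate: 130 × 24, A = 3 120 mm², y = 290 mm, Ī = 149 760 mm⁴.
Centroid: ȳ = ΣA·y / ΣA = 124.3 mm.
Transfer each piece to the horizontal centroidal axis using Ī + A·d² with d = y − 124.3:
  bottom plate: d = -110.3 mm → contributes +68 471 104 mm⁴
  web plate: d = 28.72 mm → contributes +21 116 127 mm⁴
  top plate: d = 165.7 mm → contributes +85 834 825 mm⁴
Total I = 175 422 056 mm⁴.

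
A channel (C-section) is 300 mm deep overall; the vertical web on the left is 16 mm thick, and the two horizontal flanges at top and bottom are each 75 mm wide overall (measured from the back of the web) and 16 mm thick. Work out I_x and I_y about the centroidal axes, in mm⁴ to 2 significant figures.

Break the section into simple shapes (no overlaps), measuring from the bottom-left corner of the bounding box.
Web: 16 × 300, A = 4 800 mm², y = 150 mm, Ī = 36 000 000 mm⁴.
Top flange (beyond web): 59 × 16, A = 944 mm², y = 292 mm, Ī = 20 139 mm⁴.
Bottom flange (beyond web): 59 × 16, A = 944 mm², y = 8 mm, Ī = 20 139 mm⁴.
By symmetry the centroid is at mid-height, ȳ = 150 mm.
Transfer each piece to the centroidal x-axis using Ī + A·d² with d = y − 150:
  web: d = 0 mm → contributes +36 000 000 mm⁴
  top flange (beyond web): d = 142 mm → contributes +19 054 955 mm⁴
  bottom flange (beyond web): d = -142 mm → contributes +19 054 955 mm⁴
Total I = 74 109 909 mm⁴.
For the y-axis: x̄ = 18.59 mm.
Repeating about the centroidal y-axis gives I_y = 2 555 580 mm⁴.

I_x ≈ 7.4 × 10⁷ mm⁴, I_y ≈ 2.6 × 10⁶ mm⁴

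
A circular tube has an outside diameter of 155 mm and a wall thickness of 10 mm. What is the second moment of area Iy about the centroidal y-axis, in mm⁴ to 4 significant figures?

Decompose the section into non-overlapping parts with the origin at the bottom-left of its bounding rectangle.
Outer circle: ⌀155, A = 18869.2 mm², x = 77.5 mm, Ī = 28 333 269 mm⁴.
Bore (subtracted): ⌀135, A = 14313.9 mm², x = 77.5 mm, Ī = 16 304 406 mm⁴.
By symmetry the centroid is at mid-width, x̄ = 77.5 mm.
All pieces are centred on the centroidal y-axis, so I = ΣĪ (holes subtracted) = 12 028 864 mm⁴.

Iy ≈ 1.203 × 10⁷ mm⁴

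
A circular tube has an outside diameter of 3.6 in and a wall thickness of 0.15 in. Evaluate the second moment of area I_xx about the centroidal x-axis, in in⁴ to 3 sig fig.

Decompose the section into non-overlapping parts with the origin at the bottom-left of its bounding rectangle.
Outer circle: ⌀3.6, A = 10.179 in², y = 1.8 in, Ī = 8.2448 in⁴.
Bore (subtracted): ⌀3.3, A = 8.553 in², y = 1.8 in, Ī = 5.8214 in⁴.
By symmetry the centroid is at mid-height, ȳ = 1.8 in.
All pieces are centred on the centroidal x-axis, so I = ΣĪ (holes subtracted) = 2.4234 in⁴.

I_xx ≈ 2.42 in⁴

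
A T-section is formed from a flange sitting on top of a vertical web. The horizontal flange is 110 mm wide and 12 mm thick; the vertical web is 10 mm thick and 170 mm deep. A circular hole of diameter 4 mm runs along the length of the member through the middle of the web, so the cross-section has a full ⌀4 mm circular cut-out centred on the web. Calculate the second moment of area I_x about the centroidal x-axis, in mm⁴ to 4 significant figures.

Treat the section as a set of non-overlapping primitives; coordinates are from the bounding-box lower-left.
Flange: 110 × 12, A = 1 320 mm², y = 176 mm, Ī = 15 840 mm⁴.
Web: 10 × 170, A = 1 700 mm², y = 85 mm, Ī = 4 094 167 mm⁴.
Hole (subtracted): ⌀4, A = 12.5664 mm², y = 85 mm, Ī = 12.5664 mm⁴.
Centroid: ȳ = ΣA·y / ΣA = 124.941 mm.
Transfer each piece to the centroidal x-axis using Ī + A·d² with d = y − 124.941:
  flange: d = 51.059 mm → contributes +3 457 104 mm⁴
  web: d = -39.941 mm → contributes +6 806 153 mm⁴
  hole: d = -39.941 mm → contributes −20059.5 mm⁴
Total I = 10 243 197 mm⁴.

I_x ≈ 1.024 × 10⁷ mm⁴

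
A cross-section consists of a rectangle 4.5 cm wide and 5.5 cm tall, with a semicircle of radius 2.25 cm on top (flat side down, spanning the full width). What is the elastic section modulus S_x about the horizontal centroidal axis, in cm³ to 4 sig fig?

S_x ≈ 36.06 cm³

Split into non-overlapping primitives; take the origin at the lower-left of the bounding box.
Rectangular body: 4.5 × 5.5, A = 24.75 cm², y = 2.75 cm, Ī = 62.3906 cm⁴.
Semicircular cap: semicircle r = 2.25, A = 7.95216 cm², y = 6.45493 cm, Ī = 2.81295 cm⁴.
Centroid: ȳ = ΣA·y / ΣA = 3.65092 cm.
Transfer each piece to the horizontal centroidal axis using Ī + A·d² with d = y − 3.65092:
  rectangular body: d = -0.900925 cm → contributes +82.4793 cm⁴
  semicircular cap: d = 2.804 cm → contributes +65.3363 cm⁴
Total I = 147.816 cm⁴.
Extreme fibre distance c = 4.09908 cm; S = I/c = 36.0607 cm³.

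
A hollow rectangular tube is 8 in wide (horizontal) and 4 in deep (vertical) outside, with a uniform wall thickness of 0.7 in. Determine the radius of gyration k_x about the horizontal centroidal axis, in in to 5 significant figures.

Decompose the section into non-overlapping parts with the origin at the bottom-left of its bounding rectangle.
Outer rectangle: 8 × 4, A = 32 in², y = 2 in, Ī = 42.66667 in⁴.
Inner void (subtracted): 6.6 × 2.6, A = 17.16 in², y = 2 in, Ī = 9.6668 in⁴.
By symmetry the centroid is at mid-height, ȳ = 2 in.
All pieces are centred on the horizontal centroidal axis, so I = ΣĪ (holes subtracted) = 32.99987 in⁴.
Radius of gyration: k = √(I/A) = √(32.99987 / 14.84) = 1.491211 in.

k_x ≈ 1.4912 in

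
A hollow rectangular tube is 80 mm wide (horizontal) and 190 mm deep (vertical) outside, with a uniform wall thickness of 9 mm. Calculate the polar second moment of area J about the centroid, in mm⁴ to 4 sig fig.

J ≈ 2.413 × 10⁷ mm⁴

Split into non-overlapping primitives; take the origin at the lower-left of the bounding box.
Outer rectangle: 80 × 190, A = 15 200 mm², y = 95 mm, Ī = 45 726 667 mm⁴.
Inner void (subtracted): 62 × 172, A = 10 664 mm², y = 95 mm, Ī = 26 290 315 mm⁴.
By symmetry the centroid is at mid-height, ȳ = 95 mm.
All pieces are centred on the centroidal x-axis, so I = ΣĪ (holes subtracted) = 19 436 352 mm⁴.
Repeating about the centroidal y-axis gives I_y = 4 690 632 mm⁴.
Polar second moment: J = I_x + I_y = 24 126 984 mm⁴.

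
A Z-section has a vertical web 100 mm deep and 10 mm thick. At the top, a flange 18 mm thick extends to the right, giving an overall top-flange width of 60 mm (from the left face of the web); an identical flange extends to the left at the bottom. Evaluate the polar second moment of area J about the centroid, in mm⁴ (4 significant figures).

J ≈ 5.911 × 10⁶ mm⁴

Break the section into simple shapes (no overlaps), measuring from the bottom-left corner of the bounding box.
Web: 10 × 100, A = 1 000 mm², y = 50 mm, Ī = 833 333 mm⁴.
Top flange (beyond web): 50 × 18, A = 900 mm², y = 91 mm, Ī = 24 300 mm⁴.
Bottom flange (beyond web): 50 × 18, A = 900 mm², y = 9 mm, Ī = 24 300 mm⁴.
Centroid: ȳ = ΣA·y / ΣA = 50 mm.
Transfer each piece to the centroidal x-axis using Ī + A·d² with d = y − 50:
  web: d = 0 mm → contributes +833 333 mm⁴
  top flange (beyond web): d = 41 mm → contributes +1 537 200 mm⁴
  bottom flange (beyond web): d = -41 mm → contributes +1 537 200 mm⁴
Total I = 3 907 733 mm⁴.
For the y-axis: x̄ = 55 mm.
Repeating about the centroidal y-axis gives I_y = 2 003 333 mm⁴.
Polar second moment: J = I_x + I_y = 5 911 067 mm⁴.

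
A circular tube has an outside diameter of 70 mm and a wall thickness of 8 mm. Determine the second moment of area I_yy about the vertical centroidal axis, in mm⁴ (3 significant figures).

Break the section into simple shapes (no overlaps), measuring from the bottom-left corner of the bounding box.
Outer circle: ⌀70, A = 3848.5 mm², x = 35 mm, Ī = 1 178 588 mm⁴.
Bore (subtracted): ⌀54, A = 2290.2 mm², x = 35 mm, Ī = 417 393 mm⁴.
By symmetry the centroid is at mid-width, x̄ = 35 mm.
All pieces are centred on the vertical centroidal axis, so I = ΣĪ (holes subtracted) = 761 195 mm⁴.

I_yy ≈ 7.61 × 10⁵ mm⁴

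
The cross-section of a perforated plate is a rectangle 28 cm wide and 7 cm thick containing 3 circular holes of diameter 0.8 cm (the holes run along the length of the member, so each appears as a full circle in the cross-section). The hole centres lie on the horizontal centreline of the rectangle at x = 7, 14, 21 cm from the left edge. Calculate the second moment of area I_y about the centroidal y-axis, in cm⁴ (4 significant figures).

Break the section into simple shapes (no overlaps), measuring from the bottom-left corner of the bounding box.
Plate: 28 × 7, A = 196 cm², x = 14 cm, Ī = 12805.3 cm⁴.
Hole 1 (subtracted): ⌀0.8, A = 0.502655 cm², x = 7 cm, Ī = 0.0201062 cm⁴.
Hole 2 (subtracted): ⌀0.8, A = 0.502655 cm², x = 14 cm, Ī = 0.0201062 cm⁴.
Hole 3 (subtracted): ⌀0.8, A = 0.502655 cm², x = 21 cm, Ī = 0.0201062 cm⁴.
By symmetry the centroid is at mid-width, x̄ = 14 cm.
Transfer each piece to the centroidal y-axis using Ī + A·d² with d = x − 14:
  plate: d = 0 cm → contributes +12805.3 cm⁴
  hole 1: d = -7 cm → contributes −24.6502 cm⁴
  hole 2: d = 0 cm → contributes −0.0201062 cm⁴
  hole 3: d = 7 cm → contributes −24.6502 cm⁴
Total I = 12 756 cm⁴.

I_y ≈ 1.276 × 10⁴ cm⁴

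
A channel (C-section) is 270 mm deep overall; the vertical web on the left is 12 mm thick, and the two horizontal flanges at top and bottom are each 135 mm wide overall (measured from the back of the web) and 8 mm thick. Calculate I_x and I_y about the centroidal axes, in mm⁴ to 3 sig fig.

I_x ≈ 5.35 × 10⁷ mm⁴, I_y ≈ 8.10 × 10⁶ mm⁴

Break the section into simple shapes (no overlaps), measuring from the bottom-left corner of the bounding box.
Web: 12 × 270, A = 3 240 mm², y = 135 mm, Ī = 19 683 000 mm⁴.
Top flange (beyond web): 123 × 8, A = 984 mm², y = 266 mm, Ī = 5 248 mm⁴.
Bottom flange (beyond web): 123 × 8, A = 984 mm², y = 4 mm, Ī = 5 248 mm⁴.
By symmetry the centroid is at mid-height, ȳ = 135 mm.
Transfer each piece to the centroidal x-axis using Ī + A·d² with d = y − 135:
  web: d = 0 mm → contributes +19 683 000 mm⁴
  top flange (beyond web): d = 131 mm → contributes +16 891 672 mm⁴
  bottom flange (beyond web): d = -131 mm → contributes +16 891 672 mm⁴
Total I = 53 466 344 mm⁴.
For the y-axis: x̄ = 31.507 mm.
Repeating about the centroidal y-axis gives I_y = 8 098 398 mm⁴.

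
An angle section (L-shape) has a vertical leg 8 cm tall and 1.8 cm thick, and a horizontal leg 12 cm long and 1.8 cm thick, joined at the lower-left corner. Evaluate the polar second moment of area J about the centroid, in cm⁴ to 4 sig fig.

J ≈ 612.9 cm⁴

Split into non-overlapping primitives; take the origin at the lower-left of the bounding box.
Vertical leg: 1.8 × 8, A = 14.4 cm², y = 4 cm, Ī = 76.8 cm⁴.
Horizontal leg (remainder): 10.2 × 1.8, A = 18.36 cm², y = 0.9 cm, Ī = 4.9572 cm⁴.
Centroid: ȳ = ΣA·y / ΣA = 2.26264 cm.
Transfer each piece to the centroidal x-axis using Ī + A·d² with d = y − 2.26264:
  vertical leg: d = 1.73736 cm → contributes +120.265 cm⁴
  horizontal leg (remainder): d = -1.36264 cm → contributes +39.0477 cm⁴
Total I = 159.313 cm⁴.
For the y-axis: x̄ = 4.26264 cm.
Repeating about the centroidal y-axis gives I_y = 453.601 cm⁴.
Polar second moment: J = I_x + I_y = 612.914 cm⁴.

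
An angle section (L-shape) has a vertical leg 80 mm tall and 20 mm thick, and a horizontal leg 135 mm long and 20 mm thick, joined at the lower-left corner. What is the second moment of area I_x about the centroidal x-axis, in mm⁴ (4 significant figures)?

Break the section into simple shapes (no overlaps), measuring from the bottom-left corner of the bounding box.
Vertical leg: 20 × 80, A = 1 600 mm², y = 40 mm, Ī = 853 333 mm⁴.
Horizontal leg (remainder): 115 × 20, A = 2 300 mm², y = 10 mm, Ī = 76666.7 mm⁴.
Centroid: ȳ = ΣA·y / ΣA = 22.3077 mm.
Transfer each piece to the centroidal x-axis using Ī + A·d² with d = y − 22.3077:
  vertical leg: d = 17.6923 mm → contributes +1 354 162 mm⁴
  horizontal leg (remainder): d = -12.3077 mm → contributes +425 069 mm⁴
Total I = 1 779 231 mm⁴.

I_x ≈ 1.779 × 10⁶ mm⁴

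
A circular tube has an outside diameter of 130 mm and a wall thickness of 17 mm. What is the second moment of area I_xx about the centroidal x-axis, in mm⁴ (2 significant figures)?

Treat the section as a set of non-overlapping primitives; coordinates are from the bounding-box lower-left.
Outer circle: ⌀130, A = 13 273 mm², y = 65 mm, Ī = 14 019 848 mm⁴.
Bore (subtracted): ⌀96, A = 7 238 mm², y = 65 mm, Ī = 4 169 220 mm⁴.
By symmetry the centroid is at mid-height, ȳ = 65 mm.
All pieces are centred on the centroidal x-axis, so I = ΣĪ (holes subtracted) = 9 850 628 mm⁴.

I_xx ≈ 9.9 × 10⁶ mm⁴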